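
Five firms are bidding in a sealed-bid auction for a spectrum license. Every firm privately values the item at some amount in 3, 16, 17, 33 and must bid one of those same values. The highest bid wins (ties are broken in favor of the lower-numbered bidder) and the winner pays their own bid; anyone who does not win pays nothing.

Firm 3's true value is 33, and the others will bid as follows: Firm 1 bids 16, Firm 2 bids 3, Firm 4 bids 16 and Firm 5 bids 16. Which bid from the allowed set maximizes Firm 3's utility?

17

Bid 3: loses, pays 0, utility 0.
Bid 16: loses, pays 0, utility 0.
Bid 17: wins, pays 17, utility 33 - 17 = 16.
Bid 33: wins, pays 33, utility 33 - 33 = 0.
The best choice is 17 with utility 16.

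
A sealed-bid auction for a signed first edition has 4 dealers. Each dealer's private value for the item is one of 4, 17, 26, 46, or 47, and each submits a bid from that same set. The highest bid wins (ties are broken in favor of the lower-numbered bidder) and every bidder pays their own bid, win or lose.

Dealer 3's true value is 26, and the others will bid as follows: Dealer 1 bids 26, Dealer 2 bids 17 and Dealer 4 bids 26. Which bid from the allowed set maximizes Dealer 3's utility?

Bid 4: loses but pays 4, utility -4.
Bid 17: loses but pays 17, utility -17.
Bid 26: loses but pays 26, utility -26.
Bid 46: wins, pays 46, utility 26 - 46 = -20.
Bid 47: wins, pays 47, utility 26 - 47 = -21.
The best choice is 4 with utility -4.

4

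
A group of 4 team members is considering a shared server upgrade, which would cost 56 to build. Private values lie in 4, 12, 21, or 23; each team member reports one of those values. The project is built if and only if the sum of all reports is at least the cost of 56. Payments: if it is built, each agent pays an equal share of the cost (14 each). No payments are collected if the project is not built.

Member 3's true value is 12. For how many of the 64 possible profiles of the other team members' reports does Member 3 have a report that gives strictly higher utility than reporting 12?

18

Others report (4, 21, 21): truth gives -2; report 4 gives 0 > -2. Violating.
Others report (4, 21, 23): truth gives -2; report 4 gives 0 > -2. Violating.
Others report (4, 23, 21): truth gives -2; report 4 gives 0 > -2. Violating.
Others report (4, 23, 23): truth gives -2; report 4 gives 0 > -2. Violating.
Others report (4, 4, 4): truth gives 0; no alternative beats it.
Others report (4, 4, 12): truth gives 0; no alternative beats it.
(Checking all 64 profiles: 18 have a profitable deviation, 46 do not.)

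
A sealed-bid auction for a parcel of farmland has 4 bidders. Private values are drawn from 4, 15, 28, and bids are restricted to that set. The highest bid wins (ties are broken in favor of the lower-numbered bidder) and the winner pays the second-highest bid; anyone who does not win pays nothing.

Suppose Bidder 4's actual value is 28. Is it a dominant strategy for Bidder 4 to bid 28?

Yes

Check each profile of the others' bids and compare truth against every alternative bid.
Others bid (4, 4, 15): truth gives 13, best alternative gives 0.
Others bid (4, 15, 4): truth gives 13, best alternative gives 0.
Others bid (4, 15, 15): truth gives 13, best alternative gives 0.
Others bid (15, 4, 4): truth gives 13, best alternative gives 0.
Others bid (15, 4, 15): truth gives 13, best alternative gives 0.
Others bid (15, 15, 4): truth gives 13, best alternative gives 0.
(Remaining 21 profiles checked similarly; truth is weakly best in each.)
In every case the truthful bid is at least as good as any alternative, so it is a dominant strategy.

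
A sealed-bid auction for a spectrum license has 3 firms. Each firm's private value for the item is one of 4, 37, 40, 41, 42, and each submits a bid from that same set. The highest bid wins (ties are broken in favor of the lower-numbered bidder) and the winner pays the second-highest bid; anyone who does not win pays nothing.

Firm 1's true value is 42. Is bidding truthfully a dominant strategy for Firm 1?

Check each profile of the others' bids and compare truth against every alternative bid.
Others bid (4, 4): truth gives 38, best alternative gives 38.
Others bid (4, 37): truth gives 5, best alternative gives 5.
Others bid (37, 4): truth gives 5, best alternative gives 5.
Others bid (37, 37): truth gives 5, best alternative gives 5.
Others bid (4, 40): truth gives 2, best alternative gives 2.
Others bid (37, 40): truth gives 2, best alternative gives 2.
(Remaining 19 profiles checked similarly; truth is weakly best in each.)
In every case the truthful bid is at least as good as any alternative, so it is a dominant strategy.

Yes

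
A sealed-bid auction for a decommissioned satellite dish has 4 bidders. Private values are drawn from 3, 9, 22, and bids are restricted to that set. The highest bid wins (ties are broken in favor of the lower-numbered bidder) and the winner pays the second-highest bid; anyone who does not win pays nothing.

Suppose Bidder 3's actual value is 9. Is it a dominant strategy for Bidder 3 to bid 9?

Check each profile of the others' bids and compare truth against every alternative bid.
Others bid (3, 3, 3): truth gives 6, best alternative gives 6.
Others bid (3, 3, 9): truth gives 0, best alternative gives 0.
Others bid (3, 3, 22): truth gives 0, best alternative gives 0.
Others bid (3, 9, 3): truth gives 0, best alternative gives 0.
Others bid (3, 9, 9): truth gives 0, best alternative gives 0.
Others bid (3, 9, 22): truth gives 0, best alternative gives 0.
(Remaining 21 profiles checked similarly; truth is weakly best in each.)
In every case the truthful bid is at least as good as any alternative, so it is a dominant strategy.

Yes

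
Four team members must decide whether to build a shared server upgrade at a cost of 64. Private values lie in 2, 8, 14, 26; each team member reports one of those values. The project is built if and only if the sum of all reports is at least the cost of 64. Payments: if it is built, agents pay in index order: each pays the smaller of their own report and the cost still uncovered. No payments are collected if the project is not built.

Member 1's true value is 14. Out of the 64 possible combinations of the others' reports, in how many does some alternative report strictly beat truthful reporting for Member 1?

Others report (8, 26, 26): truth gives 0; report 8 gives 6 > 0. Violating.
Others report (14, 26, 26): truth gives 0; report 2 gives 12 > 0. Violating.
Others report (26, 8, 26): truth gives 0; report 8 gives 6 > 0. Violating.
Others report (26, 14, 26): truth gives 0; report 2 gives 12 > 0. Violating.
Others report (2, 2, 2): truth gives 0; no alternative beats it.
Others report (2, 2, 8): truth gives 0; no alternative beats it.
(Checking all 64 profiles: 7 have a profitable deviation, 57 do not.)

7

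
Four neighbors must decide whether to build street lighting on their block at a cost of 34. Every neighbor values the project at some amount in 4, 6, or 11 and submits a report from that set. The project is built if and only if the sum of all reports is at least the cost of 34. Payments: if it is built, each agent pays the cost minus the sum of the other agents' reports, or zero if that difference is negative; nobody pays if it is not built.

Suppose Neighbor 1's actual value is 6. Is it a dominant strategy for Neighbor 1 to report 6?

Yes

Check each profile of the others' reports and compare truth against every alternative report.
Others report (11, 11, 11): truth gives 5, best alternative gives 5.
Others report (4, 4, 4): truth gives 0, best alternative gives 0.
Others report (4, 4, 6): truth gives 0, best alternative gives 0.
Others report (4, 4, 11): truth gives 0, best alternative gives 0.
Others report (4, 6, 4): truth gives 0, best alternative gives 0.
Others report (4, 6, 6): truth gives 0, best alternative gives 0.
(Remaining 21 profiles checked similarly; truth is weakly best in each.)
In every case the truthful report is at least as good as any alternative, so it is a dominant strategy.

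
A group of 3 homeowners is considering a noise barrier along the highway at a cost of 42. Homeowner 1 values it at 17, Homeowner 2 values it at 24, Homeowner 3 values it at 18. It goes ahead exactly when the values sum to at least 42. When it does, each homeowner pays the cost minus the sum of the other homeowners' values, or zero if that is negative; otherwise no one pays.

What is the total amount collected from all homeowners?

8

Total value 59 ≥ cost 42, so it is built.
Homeowner 1: others sum to 42; max(0, 42 - 42) = 0.
Homeowner 2: others sum to 35; max(0, 42 - 35) = 7.
Homeowner 3: others sum to 41; max(0, 42 - 41) = 1.
Total collected = 0 + 7 + 1 = 8.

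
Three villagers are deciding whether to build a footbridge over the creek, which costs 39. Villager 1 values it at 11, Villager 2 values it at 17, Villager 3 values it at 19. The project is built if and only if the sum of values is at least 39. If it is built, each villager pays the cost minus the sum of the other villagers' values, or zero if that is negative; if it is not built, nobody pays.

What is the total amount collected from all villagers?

Total value 47 ≥ cost 39, so it is built.
Villager 1: others sum to 36; max(0, 39 - 36) = 3.
Villager 2: others sum to 30; max(0, 39 - 30) = 9.
Villager 3: others sum to 28; max(0, 39 - 28) = 11.
Total collected = 3 + 9 + 11 = 23.

23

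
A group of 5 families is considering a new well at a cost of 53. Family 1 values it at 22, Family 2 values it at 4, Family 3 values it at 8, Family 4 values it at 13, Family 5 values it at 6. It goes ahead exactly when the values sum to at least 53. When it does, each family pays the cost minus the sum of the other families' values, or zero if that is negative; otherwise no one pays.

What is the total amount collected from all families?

53

Total value 53 ≥ cost 53, so it is built.
Family 1: others sum to 31; max(0, 53 - 31) = 22.
Family 2: others sum to 49; max(0, 53 - 49) = 4.
Family 3: others sum to 45; max(0, 53 - 45) = 8.
Family 4: others sum to 40; max(0, 53 - 40) = 13.
Family 5: others sum to 47; max(0, 53 - 47) = 6.
Total collected = 22 + 4 + 8 + 13 + 6 = 53.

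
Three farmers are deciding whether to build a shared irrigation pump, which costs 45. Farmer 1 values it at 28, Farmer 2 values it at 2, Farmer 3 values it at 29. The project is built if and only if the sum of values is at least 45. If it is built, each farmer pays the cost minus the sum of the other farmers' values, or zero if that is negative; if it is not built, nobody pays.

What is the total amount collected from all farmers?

29

Total value 59 ≥ cost 45, so it is built.
Farmer 1: others sum to 31; max(0, 45 - 31) = 14.
Farmer 2: others sum to 57; max(0, 45 - 57) = 0.
Farmer 3: others sum to 30; max(0, 45 - 30) = 15.
Total collected = 14 + 0 + 15 = 29.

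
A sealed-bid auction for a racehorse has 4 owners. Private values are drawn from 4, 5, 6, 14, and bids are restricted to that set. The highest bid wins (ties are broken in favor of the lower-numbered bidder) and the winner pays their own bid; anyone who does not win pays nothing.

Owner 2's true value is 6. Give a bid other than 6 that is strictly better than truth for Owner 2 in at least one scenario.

5

Suppose Owner 1 bids 4, Owner 3 bids 4 and Owner 4 bids 4.
Bid 6: wins, pays 6, utility 6 - 6 = 0.
Bid 5: wins, pays 5, utility 6 - 5 = 1.
So bidding 5 beats truth here (1 > 0).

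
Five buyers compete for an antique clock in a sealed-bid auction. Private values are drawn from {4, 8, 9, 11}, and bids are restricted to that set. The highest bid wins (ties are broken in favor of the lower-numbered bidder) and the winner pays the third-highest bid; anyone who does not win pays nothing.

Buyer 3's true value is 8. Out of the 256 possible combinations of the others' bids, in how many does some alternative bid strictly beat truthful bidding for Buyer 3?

8

Others bid (4, 4, 4, 9): truth gives 0; bid 9 gives 4 > 0. Violating.
Others bid (4, 4, 4, 11): truth gives 0; bid 11 gives 4 > 0. Violating.
Others bid (4, 4, 9, 4): truth gives 0; bid 9 gives 4 > 0. Violating.
Others bid (4, 4, 11, 4): truth gives 0; bid 11 gives 4 > 0. Violating.
Others bid (4, 4, 4, 4): truth gives 4; no alternative beats it.
Others bid (4, 4, 4, 8): truth gives 4; no alternative beats it.
(Checking all 256 profiles: 8 have a profitable deviation, 248 do not.)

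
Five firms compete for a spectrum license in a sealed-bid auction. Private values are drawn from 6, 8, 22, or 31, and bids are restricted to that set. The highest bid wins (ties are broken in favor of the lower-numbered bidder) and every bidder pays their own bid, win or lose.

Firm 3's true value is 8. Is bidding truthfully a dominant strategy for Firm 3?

No

Consider the case where Firm 1 bids 6, Firm 2 bids 6, Firm 4 bids 6 and Firm 5 bids 22.
Truthful bid 8: loses but pays 8, utility -8.
Bid 6 instead: loses but pays 6, utility -6.
Since -6 > -8, bidding 6 is strictly better here, so truthful bidding is not dominant.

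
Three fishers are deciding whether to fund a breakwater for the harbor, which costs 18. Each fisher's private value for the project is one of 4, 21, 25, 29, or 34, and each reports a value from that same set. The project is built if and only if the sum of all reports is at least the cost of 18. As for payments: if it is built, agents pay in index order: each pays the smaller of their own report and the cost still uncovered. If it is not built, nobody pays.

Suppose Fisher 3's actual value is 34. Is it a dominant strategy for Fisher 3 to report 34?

Check each profile of the others' reports and compare truth against every alternative report.
Others report (4, 21): truth gives 34, best alternative gives 34.
Others report (4, 25): truth gives 34, best alternative gives 34.
Others report (4, 29): truth gives 34, best alternative gives 34.
Others report (4, 34): truth gives 34, best alternative gives 34.
Others report (21, 4): truth gives 34, best alternative gives 34.
Others report (21, 21): truth gives 34, best alternative gives 34.
(Remaining 19 profiles checked similarly; truth is weakly best in each.)
In every case the truthful report is at least as good as any alternative, so it is a dominant strategy.

Yes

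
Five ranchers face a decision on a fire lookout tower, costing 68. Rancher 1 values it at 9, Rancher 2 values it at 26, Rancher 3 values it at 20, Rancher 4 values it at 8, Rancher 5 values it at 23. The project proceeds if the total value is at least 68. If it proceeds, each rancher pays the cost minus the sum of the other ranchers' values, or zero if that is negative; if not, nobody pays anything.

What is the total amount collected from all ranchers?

15

Total value 86 ≥ cost 68, so it is built.
Rancher 1: others sum to 77; max(0, 68 - 77) = 0.
Rancher 2: others sum to 60; max(0, 68 - 60) = 8.
Rancher 3: others sum to 66; max(0, 68 - 66) = 2.
Rancher 4: others sum to 78; max(0, 68 - 78) = 0.
Rancher 5: others sum to 63; max(0, 68 - 63) = 5.
Total collected = 0 + 8 + 2 + 0 + 5 = 15.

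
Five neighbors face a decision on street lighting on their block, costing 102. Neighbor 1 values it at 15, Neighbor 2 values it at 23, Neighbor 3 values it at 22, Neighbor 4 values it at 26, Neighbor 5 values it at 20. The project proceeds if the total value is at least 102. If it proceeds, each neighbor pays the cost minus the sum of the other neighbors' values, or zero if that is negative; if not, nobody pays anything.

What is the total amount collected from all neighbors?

Total value 106 ≥ cost 102, so it is built.
Neighbor 1: others sum to 91; max(0, 102 - 91) = 11.
Neighbor 2: others sum to 83; max(0, 102 - 83) = 19.
Neighbor 3: others sum to 84; max(0, 102 - 84) = 18.
Neighbor 4: others sum to 80; max(0, 102 - 80) = 22.
Neighbor 5: others sum to 86; max(0, 102 - 86) = 16.
Total collected = 11 + 19 + 18 + 22 + 16 = 86.

86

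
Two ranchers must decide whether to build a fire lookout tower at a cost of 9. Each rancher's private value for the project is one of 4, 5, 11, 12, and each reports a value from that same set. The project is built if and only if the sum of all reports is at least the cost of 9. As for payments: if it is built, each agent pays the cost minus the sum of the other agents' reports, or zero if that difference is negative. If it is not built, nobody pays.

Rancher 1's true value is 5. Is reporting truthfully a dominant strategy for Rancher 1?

Yes

Check each profile of the others' reports and compare truth against every alternative report.
Others report (11): truth gives 5, best alternative gives 5.
Others report (12): truth gives 5, best alternative gives 5.
Others report (5): truth gives 1, best alternative gives 1.
Others report (4): truth gives 0, best alternative gives 0.
In every case the truthful report is at least as good as any alternative, so it is a dominant strategy.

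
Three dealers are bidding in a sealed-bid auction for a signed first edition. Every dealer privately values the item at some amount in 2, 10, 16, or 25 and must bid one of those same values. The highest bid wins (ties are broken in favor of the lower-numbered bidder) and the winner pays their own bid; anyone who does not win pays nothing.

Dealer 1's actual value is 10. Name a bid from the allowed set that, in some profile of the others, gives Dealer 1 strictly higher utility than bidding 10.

Suppose Dealer 2 bids 2 and Dealer 3 bids 2.
Bid 10: wins, pays 10, utility 10 - 10 = 0.
Bid 2: wins, pays 2, utility 10 - 2 = 8.
So bidding 2 beats truth here (8 > 0).

2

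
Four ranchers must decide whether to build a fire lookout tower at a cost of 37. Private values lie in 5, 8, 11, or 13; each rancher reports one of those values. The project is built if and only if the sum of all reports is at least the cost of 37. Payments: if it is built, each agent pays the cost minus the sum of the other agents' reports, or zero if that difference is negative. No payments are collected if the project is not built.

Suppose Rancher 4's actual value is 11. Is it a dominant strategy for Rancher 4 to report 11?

Yes

Check each profile of the others' reports and compare truth against every alternative report.
Others report (11, 13, 13): truth gives 11, best alternative gives 11.
Others report (13, 11, 13): truth gives 11, best alternative gives 11.
Others report (13, 13, 11): truth gives 11, best alternative gives 11.
Others report (13, 13, 13): truth gives 11, best alternative gives 11.
Others report (11, 11, 13): truth gives 9, best alternative gives 9.
Others report (11, 13, 11): truth gives 9, best alternative gives 9.
(Remaining 58 profiles checked similarly; truth is weakly best in each.)
In every case the truthful report is at least as good as any alternative, so it is a dominant strategy.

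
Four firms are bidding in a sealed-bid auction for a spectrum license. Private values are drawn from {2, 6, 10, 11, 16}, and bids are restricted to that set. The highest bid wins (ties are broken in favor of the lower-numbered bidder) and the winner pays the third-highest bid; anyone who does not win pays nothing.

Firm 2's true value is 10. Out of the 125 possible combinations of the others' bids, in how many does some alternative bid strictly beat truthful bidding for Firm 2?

Others bid (2, 2, 11): truth gives 0; bid 11 gives 8 > 0. Violating.
Others bid (2, 2, 16): truth gives 0; bid 16 gives 8 > 0. Violating.
Others bid (2, 6, 11): truth gives 0; bid 11 gives 4 > 0. Violating.
Others bid (2, 6, 16): truth gives 0; bid 16 gives 4 > 0. Violating.
Others bid (2, 2, 2): truth gives 8; no alternative beats it.
Others bid (2, 2, 6): truth gives 8; no alternative beats it.
(Checking all 125 profiles: 24 have a profitable deviation, 101 do not.)

24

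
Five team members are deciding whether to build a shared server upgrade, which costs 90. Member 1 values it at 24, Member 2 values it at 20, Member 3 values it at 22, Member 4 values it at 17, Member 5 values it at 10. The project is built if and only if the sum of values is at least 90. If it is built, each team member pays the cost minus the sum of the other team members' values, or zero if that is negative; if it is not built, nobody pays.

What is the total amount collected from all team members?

78

Total value 93 ≥ cost 90, so it is built.
Member 1: others sum to 69; max(0, 90 - 69) = 21.
Member 2: others sum to 73; max(0, 90 - 73) = 17.
Member 3: others sum to 71; max(0, 90 - 71) = 19.
Member 4: others sum to 76; max(0, 90 - 76) = 14.
Member 5: others sum to 83; max(0, 90 - 83) = 7.
Total collected = 21 + 17 + 19 + 14 + 7 = 78.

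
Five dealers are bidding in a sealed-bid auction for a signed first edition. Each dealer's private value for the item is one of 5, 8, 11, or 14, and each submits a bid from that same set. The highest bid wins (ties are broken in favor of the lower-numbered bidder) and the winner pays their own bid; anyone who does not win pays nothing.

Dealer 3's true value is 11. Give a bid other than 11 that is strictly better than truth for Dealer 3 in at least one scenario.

8

Suppose Dealer 1 bids 5, Dealer 2 bids 5, Dealer 4 bids 5 and Dealer 5 bids 5.
Bid 11: wins, pays 11, utility 11 - 11 = 0.
Bid 8: wins, pays 8, utility 11 - 8 = 3.
So bidding 8 beats truth here (3 > 0).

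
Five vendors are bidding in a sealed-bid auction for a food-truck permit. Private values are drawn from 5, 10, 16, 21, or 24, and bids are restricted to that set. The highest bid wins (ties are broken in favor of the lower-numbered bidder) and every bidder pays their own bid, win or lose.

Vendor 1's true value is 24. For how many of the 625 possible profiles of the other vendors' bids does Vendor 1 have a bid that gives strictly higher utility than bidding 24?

256

Others bid (5, 5, 5, 5): truth gives 0; bid 5 gives 19 > 0. Violating.
Others bid (5, 5, 5, 10): truth gives 0; bid 10 gives 14 > 0. Violating.
Others bid (5, 5, 5, 16): truth gives 0; bid 16 gives 8 > 0. Violating.
Others bid (5, 5, 5, 21): truth gives 0; bid 21 gives 3 > 0. Violating.
Others bid (5, 5, 5, 24): truth gives 0; no alternative beats it.
Others bid (5, 5, 10, 24): truth gives 0; no alternative beats it.
(Checking all 625 profiles: 256 have a profitable deviation, 369 do not.)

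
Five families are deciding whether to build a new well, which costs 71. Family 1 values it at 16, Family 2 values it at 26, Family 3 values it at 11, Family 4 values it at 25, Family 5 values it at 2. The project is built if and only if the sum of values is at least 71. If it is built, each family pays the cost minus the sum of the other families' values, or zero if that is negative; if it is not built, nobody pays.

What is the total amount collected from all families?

42

Total value 80 ≥ cost 71, so it is built.
Family 1: others sum to 64; max(0, 71 - 64) = 7.
Family 2: others sum to 54; max(0, 71 - 54) = 17.
Family 3: others sum to 69; max(0, 71 - 69) = 2.
Family 4: others sum to 55; max(0, 71 - 55) = 16.
Family 5: others sum to 78; max(0, 71 - 78) = 0.
Total collected = 7 + 17 + 2 + 16 + 0 = 42.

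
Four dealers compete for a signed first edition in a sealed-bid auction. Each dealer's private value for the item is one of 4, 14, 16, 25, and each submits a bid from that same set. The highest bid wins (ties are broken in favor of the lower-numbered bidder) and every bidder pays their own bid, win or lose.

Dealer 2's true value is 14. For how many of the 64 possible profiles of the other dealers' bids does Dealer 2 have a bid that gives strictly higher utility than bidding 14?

60

Others bid (4, 4, 16): truth gives -14; bid 16 gives -2 > -14. Violating.
Others bid (4, 4, 25): truth gives -14; bid 4 gives -4 > -14. Violating.
Others bid (4, 14, 16): truth gives -14; bid 16 gives -2 > -14. Violating.
Others bid (4, 14, 25): truth gives -14; bid 4 gives -4 > -14. Violating.
Others bid (4, 4, 4): truth gives 0; no alternative beats it.
Others bid (4, 4, 14): truth gives 0; no alternative beats it.
(Checking all 64 profiles: 60 have a profitable deviation, 4 do not.)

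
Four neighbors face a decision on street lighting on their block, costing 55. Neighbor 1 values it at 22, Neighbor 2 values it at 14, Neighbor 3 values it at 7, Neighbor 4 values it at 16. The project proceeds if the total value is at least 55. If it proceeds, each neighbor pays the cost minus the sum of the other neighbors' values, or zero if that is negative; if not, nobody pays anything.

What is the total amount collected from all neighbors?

43

Total value 59 ≥ cost 55, so it is built.
Neighbor 1: others sum to 37; max(0, 55 - 37) = 18.
Neighbor 2: others sum to 45; max(0, 55 - 45) = 10.
Neighbor 3: others sum to 52; max(0, 55 - 52) = 3.
Neighbor 4: others sum to 43; max(0, 55 - 43) = 12.
Total collected = 18 + 10 + 3 + 12 = 43.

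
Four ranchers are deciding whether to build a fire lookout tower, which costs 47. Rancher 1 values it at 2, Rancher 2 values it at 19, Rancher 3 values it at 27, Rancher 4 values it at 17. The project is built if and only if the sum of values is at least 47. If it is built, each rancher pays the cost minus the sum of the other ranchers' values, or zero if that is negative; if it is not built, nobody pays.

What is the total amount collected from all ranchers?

10

Total value 65 ≥ cost 47, so it is built.
Rancher 1: others sum to 63; max(0, 47 - 63) = 0.
Rancher 2: others sum to 46; max(0, 47 - 46) = 1.
Rancher 3: others sum to 38; max(0, 47 - 38) = 9.
Rancher 4: others sum to 48; max(0, 47 - 48) = 0.
Total collected = 0 + 1 + 9 + 0 = 10.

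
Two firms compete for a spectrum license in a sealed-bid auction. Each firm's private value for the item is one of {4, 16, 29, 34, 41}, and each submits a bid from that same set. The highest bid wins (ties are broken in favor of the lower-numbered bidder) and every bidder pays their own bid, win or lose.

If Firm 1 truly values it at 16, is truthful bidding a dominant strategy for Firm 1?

Consider the case where Firm 2 bids 4.
Truthful bid 16: wins, pays 16, utility 16 - 16 = 0.
Bid 4 instead: wins, pays 4, utility 16 - 4 = 12.
Since 12 > 0, bidding 4 is strictly better here, so truthful bidding is not dominant.

No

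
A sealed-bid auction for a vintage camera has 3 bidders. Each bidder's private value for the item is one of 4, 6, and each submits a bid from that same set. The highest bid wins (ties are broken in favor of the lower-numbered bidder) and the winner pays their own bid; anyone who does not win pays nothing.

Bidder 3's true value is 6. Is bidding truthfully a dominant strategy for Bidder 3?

Yes

Check each profile of the others' bids and compare truth against every alternative bid.
Others bid (4, 4): truth gives 0, best alternative gives 0.
Others bid (4, 6): truth gives 0, best alternative gives 0.
Others bid (6, 4): truth gives 0, best alternative gives 0.
Others bid (6, 6): truth gives 0, best alternative gives 0.
In every case the truthful bid is at least as good as any alternative, so it is a dominant strategy.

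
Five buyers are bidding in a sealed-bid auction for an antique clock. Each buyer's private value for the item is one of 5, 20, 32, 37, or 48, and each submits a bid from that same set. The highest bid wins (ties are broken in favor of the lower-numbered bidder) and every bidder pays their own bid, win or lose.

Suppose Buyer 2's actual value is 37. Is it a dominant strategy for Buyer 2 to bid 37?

No

Consider the case where Buyer 1 bids 5, Buyer 3 bids 5, Buyer 4 bids 5 and Buyer 5 bids 5.
Truthful bid 37: wins, pays 37, utility 37 - 37 = 0.
Bid 20 instead: wins, pays 20, utility 37 - 20 = 17.
Since 17 > 0, bidding 20 is strictly better here, so truthful bidding is not dominant.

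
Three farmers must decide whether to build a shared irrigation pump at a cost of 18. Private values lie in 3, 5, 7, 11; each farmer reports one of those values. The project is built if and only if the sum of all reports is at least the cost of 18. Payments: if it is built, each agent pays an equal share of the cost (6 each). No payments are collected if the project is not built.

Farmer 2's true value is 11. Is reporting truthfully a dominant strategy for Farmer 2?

Check each profile of the others' reports and compare truth against every alternative report.
Others report (3, 5): truth gives 5, best alternative gives 0.
Others report (3, 7): truth gives 5, best alternative gives 0.
Others report (5, 3): truth gives 5, best alternative gives 0.
Others report (5, 5): truth gives 5, best alternative gives 0.
Others report (7, 3): truth gives 5, best alternative gives 0.
Others report (3, 11): truth gives 5, best alternative gives 5.
(Remaining 10 profiles checked similarly; truth is weakly best in each.)
In every case the truthful report is at least as good as any alternative, so it is a dominant strategy.

Yes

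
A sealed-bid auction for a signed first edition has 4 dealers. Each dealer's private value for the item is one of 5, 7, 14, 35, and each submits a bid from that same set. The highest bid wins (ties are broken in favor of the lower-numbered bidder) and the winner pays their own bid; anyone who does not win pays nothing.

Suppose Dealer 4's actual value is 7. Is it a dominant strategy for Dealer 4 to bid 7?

Check each profile of the others' bids and compare truth against every alternative bid.
Others bid (5, 5, 5): truth gives 0, best alternative gives 0.
Others bid (5, 5, 7): truth gives 0, best alternative gives 0.
Others bid (5, 5, 14): truth gives 0, best alternative gives 0.
Others bid (5, 5, 35): truth gives 0, best alternative gives 0.
Others bid (5, 7, 5): truth gives 0, best alternative gives 0.
Others bid (5, 7, 7): truth gives 0, best alternative gives 0.
(Remaining 58 profiles checked similarly; truth is weakly best in each.)
In every case the truthful bid is at least as good as any alternative, so it is a dominant strategy.

Yes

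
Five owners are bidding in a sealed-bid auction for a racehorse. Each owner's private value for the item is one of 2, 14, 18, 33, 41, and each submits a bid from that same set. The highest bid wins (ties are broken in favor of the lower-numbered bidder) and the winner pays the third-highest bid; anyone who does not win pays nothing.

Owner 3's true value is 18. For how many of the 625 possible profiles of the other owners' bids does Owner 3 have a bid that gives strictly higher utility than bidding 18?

Others bid (2, 2, 2, 33): truth gives 0; bid 33 gives 16 > 0. Violating.
Others bid (2, 2, 2, 41): truth gives 0; bid 41 gives 16 > 0. Violating.
Others bid (2, 2, 14, 33): truth gives 0; bid 33 gives 4 > 0. Violating.
Others bid (2, 2, 14, 41): truth gives 0; bid 41 gives 4 > 0. Violating.
Others bid (2, 2, 2, 2): truth gives 16; no alternative beats it.
Others bid (2, 2, 2, 14): truth gives 16; no alternative beats it.
(Checking all 625 profiles: 64 have a profitable deviation, 561 do not.)

64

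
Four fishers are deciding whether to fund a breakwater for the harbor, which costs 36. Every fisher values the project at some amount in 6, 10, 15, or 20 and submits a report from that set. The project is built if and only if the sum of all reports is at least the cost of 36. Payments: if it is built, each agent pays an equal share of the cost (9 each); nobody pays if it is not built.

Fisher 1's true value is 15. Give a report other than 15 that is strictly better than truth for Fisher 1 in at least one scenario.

Suppose Fisher 2 reports 6, Fisher 3 reports 6 and Fisher 4 reports 6.
Report 15: project not built, utility 0.
Report 20: project built, pays 9, utility 15 - 9 = 6.
So reporting 20 beats truth here (6 > 0).

20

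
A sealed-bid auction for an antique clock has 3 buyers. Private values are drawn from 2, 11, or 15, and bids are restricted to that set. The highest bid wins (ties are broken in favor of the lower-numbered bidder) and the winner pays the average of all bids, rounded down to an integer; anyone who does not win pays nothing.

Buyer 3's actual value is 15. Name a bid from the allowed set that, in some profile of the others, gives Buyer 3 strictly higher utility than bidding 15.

Suppose Buyer 1 bids 2 and Buyer 2 bids 2.
Bid 15: wins, pays 6, utility 15 - 6 = 9.
Bid 11: wins, pays 5, utility 15 - 5 = 10.
So bidding 11 beats truth here (10 > 9).

11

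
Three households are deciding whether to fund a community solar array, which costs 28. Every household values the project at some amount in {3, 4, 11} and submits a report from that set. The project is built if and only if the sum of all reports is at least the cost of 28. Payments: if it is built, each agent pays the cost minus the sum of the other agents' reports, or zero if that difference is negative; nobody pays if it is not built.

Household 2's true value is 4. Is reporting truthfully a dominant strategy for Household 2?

Check each profile of the others' reports and compare truth against every alternative report.
Others report (3, 3): truth gives 0, best alternative gives 0.
Others report (3, 4): truth gives 0, best alternative gives 0.
Others report (3, 11): truth gives 0, best alternative gives 0.
Others report (4, 3): truth gives 0, best alternative gives 0.
Others report (4, 4): truth gives 0, best alternative gives 0.
Others report (4, 11): truth gives 0, best alternative gives 0.
(Remaining 3 profiles checked similarly; truth is weakly best in each.)
In every case the truthful report is at least as good as any alternative, so it is a dominant strategy.

Yes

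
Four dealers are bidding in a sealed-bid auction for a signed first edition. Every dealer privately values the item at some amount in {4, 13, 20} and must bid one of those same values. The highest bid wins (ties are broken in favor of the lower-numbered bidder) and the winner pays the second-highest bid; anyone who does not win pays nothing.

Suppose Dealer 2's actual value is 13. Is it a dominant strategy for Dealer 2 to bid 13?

Yes

Check each profile of the others' bids and compare truth against every alternative bid.
Others bid (4, 4, 4): truth gives 9, best alternative gives 9.
Others bid (4, 4, 13): truth gives 0, best alternative gives 0.
Others bid (4, 4, 20): truth gives 0, best alternative gives 0.
Others bid (4, 13, 4): truth gives 0, best alternative gives 0.
Others bid (4, 13, 13): truth gives 0, best alternative gives 0.
Others bid (4, 13, 20): truth gives 0, best alternative gives 0.
(Remaining 21 profiles checked similarly; truth is weakly best in each.)
In every case the truthful bid is at least as good as any alternative, so it is a dominant strategy.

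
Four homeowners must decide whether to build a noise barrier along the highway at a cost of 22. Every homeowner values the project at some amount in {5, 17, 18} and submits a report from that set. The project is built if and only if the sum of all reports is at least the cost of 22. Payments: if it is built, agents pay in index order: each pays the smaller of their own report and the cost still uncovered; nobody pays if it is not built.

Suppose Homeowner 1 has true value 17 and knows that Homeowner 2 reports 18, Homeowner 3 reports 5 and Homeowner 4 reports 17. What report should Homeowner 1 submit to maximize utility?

5

Report 5: project built, pays 5, utility 17 - 5 = 12.
Report 17: project built, pays 17, utility 17 - 17 = 0.
Report 18: project built, pays 18, utility 17 - 18 = -1.
The best choice is 5 with utility 12.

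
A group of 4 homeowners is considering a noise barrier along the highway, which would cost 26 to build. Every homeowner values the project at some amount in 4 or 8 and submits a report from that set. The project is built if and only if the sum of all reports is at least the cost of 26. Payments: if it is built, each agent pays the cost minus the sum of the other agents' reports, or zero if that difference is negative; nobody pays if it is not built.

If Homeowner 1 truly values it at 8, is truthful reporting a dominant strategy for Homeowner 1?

Check each profile of the others' reports and compare truth against every alternative report.
Others report (4, 8, 8): truth gives 2, best alternative gives 0.
Others report (8, 4, 8): truth gives 2, best alternative gives 0.
Others report (8, 8, 4): truth gives 2, best alternative gives 0.
Others report (8, 8, 8): truth gives 6, best alternative gives 6.
Others report (4, 4, 4): truth gives 0, best alternative gives 0.
Others report (4, 4, 8): truth gives 0, best alternative gives 0.
(Remaining 2 profiles checked similarly; truth is weakly best in each.)
In every case the truthful report is at least as good as any alternative, so it is a dominant strategy.

Yes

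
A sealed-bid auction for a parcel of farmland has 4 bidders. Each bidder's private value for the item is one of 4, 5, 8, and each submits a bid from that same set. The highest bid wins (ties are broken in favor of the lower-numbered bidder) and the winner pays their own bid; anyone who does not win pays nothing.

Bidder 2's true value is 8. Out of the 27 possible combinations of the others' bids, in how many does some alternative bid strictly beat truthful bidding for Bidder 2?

4

Others bid (4, 4, 4): truth gives 0; bid 5 gives 3 > 0. Violating.
Others bid (4, 4, 5): truth gives 0; bid 5 gives 3 > 0. Violating.
Others bid (4, 5, 4): truth gives 0; bid 5 gives 3 > 0. Violating.
Others bid (4, 5, 5): truth gives 0; bid 5 gives 3 > 0. Violating.
Others bid (4, 4, 8): truth gives 0; no alternative beats it.
Others bid (4, 5, 8): truth gives 0; no alternative beats it.
(Checking all 27 profiles: 4 have a profitable deviation, 23 do not.)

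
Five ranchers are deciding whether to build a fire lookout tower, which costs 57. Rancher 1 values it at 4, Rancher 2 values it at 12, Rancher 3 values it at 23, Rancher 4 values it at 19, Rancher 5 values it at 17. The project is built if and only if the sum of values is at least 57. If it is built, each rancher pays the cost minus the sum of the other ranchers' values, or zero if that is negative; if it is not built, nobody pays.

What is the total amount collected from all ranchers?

Total value 75 ≥ cost 57, so it is built.
Rancher 1: others sum to 71; max(0, 57 - 71) = 0.
Rancher 2: others sum to 63; max(0, 57 - 63) = 0.
Rancher 3: others sum to 52; max(0, 57 - 52) = 5.
Rancher 4: others sum to 56; max(0, 57 - 56) = 1.
Rancher 5: others sum to 58; max(0, 57 - 58) = 0.
Total collected = 0 + 0 + 5 + 1 + 0 = 6.

6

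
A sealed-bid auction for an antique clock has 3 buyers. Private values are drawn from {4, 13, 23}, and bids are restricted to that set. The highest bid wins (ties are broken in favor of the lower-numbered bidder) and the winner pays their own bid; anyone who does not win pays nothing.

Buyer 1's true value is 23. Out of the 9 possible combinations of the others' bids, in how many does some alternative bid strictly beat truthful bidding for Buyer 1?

4

Others bid (4, 4): truth gives 0; bid 4 gives 19 > 0. Violating.
Others bid (4, 13): truth gives 0; bid 13 gives 10 > 0. Violating.
Others bid (13, 4): truth gives 0; bid 13 gives 10 > 0. Violating.
Others bid (13, 13): truth gives 0; bid 13 gives 10 > 0. Violating.
Others bid (4, 23): truth gives 0; no alternative beats it.
Others bid (13, 23): truth gives 0; no alternative beats it.
(Checking all 9 profiles: 4 have a profitable deviation, 5 do not.)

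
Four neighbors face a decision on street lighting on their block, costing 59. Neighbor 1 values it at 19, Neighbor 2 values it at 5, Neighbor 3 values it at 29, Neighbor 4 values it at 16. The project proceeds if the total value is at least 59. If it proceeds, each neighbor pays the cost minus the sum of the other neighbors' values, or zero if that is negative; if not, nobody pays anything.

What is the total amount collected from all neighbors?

Total value 69 ≥ cost 59, so it is built.
Neighbor 1: others sum to 50; max(0, 59 - 50) = 9.
Neighbor 2: others sum to 64; max(0, 59 - 64) = 0.
Neighbor 3: others sum to 40; max(0, 59 - 40) = 19.
Neighbor 4: others sum to 53; max(0, 59 - 53) = 6.
Total collected = 9 + 0 + 19 + 6 = 34.

34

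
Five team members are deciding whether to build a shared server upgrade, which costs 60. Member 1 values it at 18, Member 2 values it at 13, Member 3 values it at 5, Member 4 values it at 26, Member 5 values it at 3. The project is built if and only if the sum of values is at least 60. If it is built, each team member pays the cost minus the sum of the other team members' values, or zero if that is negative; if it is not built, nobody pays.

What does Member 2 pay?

8

Total value 65 ≥ cost 60, so the project is built.
The other team members' values sum to 52.
Cost minus that sum is 60 - 52 = 8.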